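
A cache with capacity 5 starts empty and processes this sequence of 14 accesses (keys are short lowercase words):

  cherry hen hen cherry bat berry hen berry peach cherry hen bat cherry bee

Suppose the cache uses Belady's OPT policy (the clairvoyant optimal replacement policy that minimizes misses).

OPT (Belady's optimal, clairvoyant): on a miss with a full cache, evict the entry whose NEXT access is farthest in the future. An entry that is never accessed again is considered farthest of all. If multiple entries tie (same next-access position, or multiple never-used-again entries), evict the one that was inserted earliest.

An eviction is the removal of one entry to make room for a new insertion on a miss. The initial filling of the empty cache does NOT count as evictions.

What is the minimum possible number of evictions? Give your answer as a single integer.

Answer: 1

Derivation:
OPT (Belady) simulation (capacity=5):
  1. access cherry: MISS. Cache: [cherry]
  2. access hen: MISS. Cache: [cherry hen]
  3. access hen: HIT. Next use of hen: step 7. Cache: [cherry hen]
  4. access cherry: HIT. Next use of cherry: step 10. Cache: [cherry hen]
  5. access bat: MISS. Cache: [cherry hen bat]
  6. access berry: MISS. Cache: [cherry hen bat berry]
  7. access hen: HIT. Next use of hen: step 11. Cache: [cherry hen bat berry]
  8. access berry: HIT. Next use of berry: never. Cache: [cherry hen bat berry]
  9. access peach: MISS. Cache: [cherry hen bat berry peach]
  10. access cherry: HIT. Next use of cherry: step 13. Cache: [cherry hen bat berry peach]
  11. access hen: HIT. Next use of hen: never. Cache: [cherry hen bat berry peach]
  12. access bat: HIT. Next use of bat: never. Cache: [cherry hen bat berry peach]
  13. access cherry: HIT. Next use of cherry: never. Cache: [cherry hen bat berry peach]
  14. access bee: MISS, evict cherry (next use: never). Cache: [hen bat berry peach bee]
Total: 8 hits, 6 misses, 1 evictions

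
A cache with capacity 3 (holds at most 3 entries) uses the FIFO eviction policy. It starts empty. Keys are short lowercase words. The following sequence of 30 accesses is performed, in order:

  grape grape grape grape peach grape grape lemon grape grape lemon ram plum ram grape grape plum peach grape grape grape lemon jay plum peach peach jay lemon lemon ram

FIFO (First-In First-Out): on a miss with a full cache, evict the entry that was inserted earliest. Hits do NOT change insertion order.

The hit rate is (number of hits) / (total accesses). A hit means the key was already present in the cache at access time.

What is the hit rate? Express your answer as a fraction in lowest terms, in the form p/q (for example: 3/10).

FIFO simulation (capacity=3):
  1. access grape: MISS. Cache (old->new): [grape]
  2. access grape: HIT. Cache (old->new): [grape]
  3. access grape: HIT. Cache (old->new): [grape]
  4. access grape: HIT. Cache (old->new): [grape]
  5. access peach: MISS. Cache (old->new): [grape peach]
  6. access grape: HIT. Cache (old->new): [grape peach]
  7. access grape: HIT. Cache (old->new): [grape peach]
  8. access lemon: MISS. Cache (old->new): [grape peach lemon]
  9. access grape: HIT. Cache (old->new): [grape peach lemon]
  10. access grape: HIT. Cache (old->new): [grape peach lemon]
  11. access lemon: HIT. Cache (old->new): [grape peach lemon]
  12. access ram: MISS, evict grape. Cache (old->new): [peach lemon ram]
  13. access plum: MISS, evict peach. Cache (old->new): [lemon ram plum]
  14. access ram: HIT. Cache (old->new): [lemon ram plum]
  15. access grape: MISS, evict lemon. Cache (old->new): [ram plum grape]
  16. access grape: HIT. Cache (old->new): [ram plum grape]
  17. access plum: HIT. Cache (old->new): [ram plum grape]
  18. access peach: MISS, evict ram. Cache (old->new): [plum grape peach]
  19. access grape: HIT. Cache (old->new): [plum grape peach]
  20. access grape: HIT. Cache (old->new): [plum grape peach]
  21. access grape: HIT. Cache (old->new): [plum grape peach]
  22. access lemon: MISS, evict plum. Cache (old->new): [grape peach lemon]
  23. access jay: MISS, evict grape. Cache (old->new): [peach lemon jay]
  24. access plum: MISS, evict peach. Cache (old->new): [lemon jay plum]
  25. access peach: MISS, evict lemon. Cache (old->new): [jay plum peach]
  26. access peach: HIT. Cache (old->new): [jay plum peach]
  27. access jay: HIT. Cache (old->new): [jay plum peach]
  28. access lemon: MISS, evict jay. Cache (old->new): [plum peach lemon]
  29. access lemon: HIT. Cache (old->new): [plum peach lemon]
  30. access ram: MISS, evict plum. Cache (old->new): [peach lemon ram]
Total: 17 hits, 13 misses, 10 evictions

Hit rate = 17/30

Answer: 17/30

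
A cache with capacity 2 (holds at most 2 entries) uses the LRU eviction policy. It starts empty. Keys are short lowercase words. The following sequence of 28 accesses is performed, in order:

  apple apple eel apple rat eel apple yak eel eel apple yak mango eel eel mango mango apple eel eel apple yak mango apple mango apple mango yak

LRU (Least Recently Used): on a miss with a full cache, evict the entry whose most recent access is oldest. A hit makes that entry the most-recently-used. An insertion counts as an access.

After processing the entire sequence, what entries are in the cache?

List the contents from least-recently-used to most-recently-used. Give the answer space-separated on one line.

LRU simulation (capacity=2):
  1. access apple: MISS. Cache (LRU->MRU): [apple]
  2. access apple: HIT. Cache (LRU->MRU): [apple]
  3. access eel: MISS. Cache (LRU->MRU): [apple eel]
  4. access apple: HIT. Cache (LRU->MRU): [eel apple]
  5. access rat: MISS, evict eel. Cache (LRU->MRU): [apple rat]
  6. access eel: MISS, evict apple. Cache (LRU->MRU): [rat eel]
  7. access apple: MISS, evict rat. Cache (LRU->MRU): [eel apple]
  8. access yak: MISS, evict eel. Cache (LRU->MRU): [apple yak]
  9. access eel: MISS, evict apple. Cache (LRU->MRU): [yak eel]
  10. access eel: HIT. Cache (LRU->MRU): [yak eel]
  11. access apple: MISS, evict yak. Cache (LRU->MRU): [eel apple]
  12. access yak: MISS, evict eel. Cache (LRU->MRU): [apple yak]
  13. access mango: MISS, evict apple. Cache (LRU->MRU): [yak mango]
  14. access eel: MISS, evict yak. Cache (LRU->MRU): [mango eel]
  15. access eel: HIT. Cache (LRU->MRU): [mango eel]
  16. access mango: HIT. Cache (LRU->MRU): [eel mango]
  17. access mango: HIT. Cache (LRU->MRU): [eel mango]
  18. access apple: MISS, evict eel. Cache (LRU->MRU): [mango apple]
  19. access eel: MISS, evict mango. Cache (LRU->MRU): [apple eel]
  20. access eel: HIT. Cache (LRU->MRU): [apple eel]
  21. access apple: HIT. Cache (LRU->MRU): [eel apple]
  22. access yak: MISS, evict eel. Cache (LRU->MRU): [apple yak]
  23. access mango: MISS, evict apple. Cache (LRU->MRU): [yak mango]
  24. access apple: MISS, evict yak. Cache (LRU->MRU): [mango apple]
  25. access mango: HIT. Cache (LRU->MRU): [apple mango]
  26. access apple: HIT. Cache (LRU->MRU): [mango apple]
  27. access mango: HIT. Cache (LRU->MRU): [apple mango]
  28. access yak: MISS, evict apple. Cache (LRU->MRU): [mango yak]
Total: 11 hits, 17 misses, 15 evictions

Answer: mango yak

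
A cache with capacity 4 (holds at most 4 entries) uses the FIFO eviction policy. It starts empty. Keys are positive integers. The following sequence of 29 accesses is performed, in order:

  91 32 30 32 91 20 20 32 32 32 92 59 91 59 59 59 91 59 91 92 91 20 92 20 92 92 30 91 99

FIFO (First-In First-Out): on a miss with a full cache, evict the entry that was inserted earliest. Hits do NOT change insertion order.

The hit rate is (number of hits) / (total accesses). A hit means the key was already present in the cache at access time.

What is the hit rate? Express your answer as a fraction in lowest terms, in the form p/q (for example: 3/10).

FIFO simulation (capacity=4):
  1. access 91: MISS. Cache (old->new): [91]
  2. access 32: MISS. Cache (old->new): [91 32]
  3. access 30: MISS. Cache (old->new): [91 32 30]
  4. access 32: HIT. Cache (old->new): [91 32 30]
  5. access 91: HIT. Cache (old->new): [91 32 30]
  6. access 20: MISS. Cache (old->new): [91 32 30 20]
  7. access 20: HIT. Cache (old->new): [91 32 30 20]
  8. access 32: HIT. Cache (old->new): [91 32 30 20]
  9. access 32: HIT. Cache (old->new): [91 32 30 20]
  10. access 32: HIT. Cache (old->new): [91 32 30 20]
  11. access 92: MISS, evict 91. Cache (old->new): [32 30 20 92]
  12. access 59: MISS, evict 32. Cache (old->new): [30 20 92 59]
  13. access 91: MISS, evict 30. Cache (old->new): [20 92 59 91]
  14. access 59: HIT. Cache (old->new): [20 92 59 91]
  15. access 59: HIT. Cache (old->new): [20 92 59 91]
  16. access 59: HIT. Cache (old->new): [20 92 59 91]
  17. access 91: HIT. Cache (old->new): [20 92 59 91]
  18. access 59: HIT. Cache (old->new): [20 92 59 91]
  19. access 91: HIT. Cache (old->new): [20 92 59 91]
  20. access 92: HIT. Cache (old->new): [20 92 59 91]
  21. access 91: HIT. Cache (old->new): [20 92 59 91]
  22. access 20: HIT. Cache (old->new): [20 92 59 91]
  23. access 92: HIT. Cache (old->new): [20 92 59 91]
  24. access 20: HIT. Cache (old->new): [20 92 59 91]
  25. access 92: HIT. Cache (old->new): [20 92 59 91]
  26. access 92: HIT. Cache (old->new): [20 92 59 91]
  27. access 30: MISS, evict 20. Cache (old->new): [92 59 91 30]
  28. access 91: HIT. Cache (old->new): [92 59 91 30]
  29. access 99: MISS, evict 92. Cache (old->new): [59 91 30 99]
Total: 20 hits, 9 misses, 5 evictions

Hit rate = 20/29

Answer: 20/29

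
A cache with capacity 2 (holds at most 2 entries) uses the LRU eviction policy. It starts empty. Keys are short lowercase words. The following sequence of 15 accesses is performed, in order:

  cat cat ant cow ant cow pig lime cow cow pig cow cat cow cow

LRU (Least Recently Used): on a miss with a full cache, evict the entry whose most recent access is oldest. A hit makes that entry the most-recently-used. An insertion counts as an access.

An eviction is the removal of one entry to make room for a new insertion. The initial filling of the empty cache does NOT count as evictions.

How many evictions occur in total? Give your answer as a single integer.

LRU simulation (capacity=2):
  1. access cat: MISS. Cache (LRU->MRU): [cat]
  2. access cat: HIT. Cache (LRU->MRU): [cat]
  3. access ant: MISS. Cache (LRU->MRU): [cat ant]
  4. access cow: MISS, evict cat. Cache (LRU->MRU): [ant cow]
  5. access ant: HIT. Cache (LRU->MRU): [cow ant]
  6. access cow: HIT. Cache (LRU->MRU): [ant cow]
  7. access pig: MISS, evict ant. Cache (LRU->MRU): [cow pig]
  8. access lime: MISS, evict cow. Cache (LRU->MRU): [pig lime]
  9. access cow: MISS, evict pig. Cache (LRU->MRU): [lime cow]
  10. access cow: HIT. Cache (LRU->MRU): [lime cow]
  11. access pig: MISS, evict lime. Cache (LRU->MRU): [cow pig]
  12. access cow: HIT. Cache (LRU->MRU): [pig cow]
  13. access cat: MISS, evict pig. Cache (LRU->MRU): [cow cat]
  14. access cow: HIT. Cache (LRU->MRU): [cat cow]
  15. access cow: HIT. Cache (LRU->MRU): [cat cow]
Total: 7 hits, 8 misses, 6 evictions

Answer: 6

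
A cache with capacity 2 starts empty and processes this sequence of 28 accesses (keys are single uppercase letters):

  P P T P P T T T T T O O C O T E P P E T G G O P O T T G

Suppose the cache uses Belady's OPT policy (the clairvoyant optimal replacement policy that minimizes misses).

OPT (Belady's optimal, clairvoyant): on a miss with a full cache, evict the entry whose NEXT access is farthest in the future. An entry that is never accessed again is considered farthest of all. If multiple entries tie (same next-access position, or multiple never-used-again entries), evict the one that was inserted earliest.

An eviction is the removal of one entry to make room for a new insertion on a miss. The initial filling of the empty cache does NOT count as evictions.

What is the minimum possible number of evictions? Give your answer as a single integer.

OPT (Belady) simulation (capacity=2):
  1. access P: MISS. Cache: [P]
  2. access P: HIT. Next use of P: step 4. Cache: [P]
  3. access T: MISS. Cache: [P T]
  4. access P: HIT. Next use of P: step 5. Cache: [P T]
  5. access P: HIT. Next use of P: step 17. Cache: [P T]
  6. access T: HIT. Next use of T: step 7. Cache: [P T]
  7. access T: HIT. Next use of T: step 8. Cache: [P T]
  8. access T: HIT. Next use of T: step 9. Cache: [P T]
  9. access T: HIT. Next use of T: step 10. Cache: [P T]
  10. access T: HIT. Next use of T: step 15. Cache: [P T]
  11. access O: MISS, evict P (next use: step 17). Cache: [T O]
  12. access O: HIT. Next use of O: step 14. Cache: [T O]
  13. access C: MISS, evict T (next use: step 15). Cache: [O C]
  14. access O: HIT. Next use of O: step 23. Cache: [O C]
  15. access T: MISS, evict C (next use: never). Cache: [O T]
  16. access E: MISS, evict O (next use: step 23). Cache: [T E]
  17. access P: MISS, evict T (next use: step 20). Cache: [E P]
  18. access P: HIT. Next use of P: step 24. Cache: [E P]
  19. access E: HIT. Next use of E: never. Cache: [E P]
  20. access T: MISS, evict E (next use: never). Cache: [P T]
  21. access G: MISS, evict T (next use: step 26). Cache: [P G]
  22. access G: HIT. Next use of G: step 28. Cache: [P G]
  23. access O: MISS, evict G (next use: step 28). Cache: [P O]
  24. access P: HIT. Next use of P: never. Cache: [P O]
  25. access O: HIT. Next use of O: never. Cache: [P O]
  26. access T: MISS, evict P (next use: never). Cache: [O T]
  27. access T: HIT. Next use of T: never. Cache: [O T]
  28. access G: MISS, evict O (next use: never). Cache: [T G]
Total: 16 hits, 12 misses, 10 evictions

Answer: 10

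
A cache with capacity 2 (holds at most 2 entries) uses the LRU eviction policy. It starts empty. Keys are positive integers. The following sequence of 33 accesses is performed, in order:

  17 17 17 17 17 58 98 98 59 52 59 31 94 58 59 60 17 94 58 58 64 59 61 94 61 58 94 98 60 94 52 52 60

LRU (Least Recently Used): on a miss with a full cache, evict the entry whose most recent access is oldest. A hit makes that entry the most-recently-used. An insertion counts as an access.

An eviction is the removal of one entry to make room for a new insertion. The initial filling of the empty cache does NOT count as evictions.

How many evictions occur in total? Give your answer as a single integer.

LRU simulation (capacity=2):
  1. access 17: MISS. Cache (LRU->MRU): [17]
  2. access 17: HIT. Cache (LRU->MRU): [17]
  3. access 17: HIT. Cache (LRU->MRU): [17]
  4. access 17: HIT. Cache (LRU->MRU): [17]
  5. access 17: HIT. Cache (LRU->MRU): [17]
  6. access 58: MISS. Cache (LRU->MRU): [17 58]
  7. access 98: MISS, evict 17. Cache (LRU->MRU): [58 98]
  8. access 98: HIT. Cache (LRU->MRU): [58 98]
  9. access 59: MISS, evict 58. Cache (LRU->MRU): [98 59]
  10. access 52: MISS, evict 98. Cache (LRU->MRU): [59 52]
  11. access 59: HIT. Cache (LRU->MRU): [52 59]
  12. access 31: MISS, evict 52. Cache (LRU->MRU): [59 31]
  13. access 94: MISS, evict 59. Cache (LRU->MRU): [31 94]
  14. access 58: MISS, evict 31. Cache (LRU->MRU): [94 58]
  15. access 59: MISS, evict 94. Cache (LRU->MRU): [58 59]
  16. access 60: MISS, evict 58. Cache (LRU->MRU): [59 60]
  17. access 17: MISS, evict 59. Cache (LRU->MRU): [60 17]
  18. access 94: MISS, evict 60. Cache (LRU->MRU): [17 94]
  19. access 58: MISS, evict 17. Cache (LRU->MRU): [94 58]
  20. access 58: HIT. Cache (LRU->MRU): [94 58]
  21. access 64: MISS, evict 94. Cache (LRU->MRU): [58 64]
  22. access 59: MISS, evict 58. Cache (LRU->MRU): [64 59]
  23. access 61: MISS, evict 64. Cache (LRU->MRU): [59 61]
  24. access 94: MISS, evict 59. Cache (LRU->MRU): [61 94]
  25. access 61: HIT. Cache (LRU->MRU): [94 61]
  26. access 58: MISS, evict 94. Cache (LRU->MRU): [61 58]
  27. access 94: MISS, evict 61. Cache (LRU->MRU): [58 94]
  28. access 98: MISS, evict 58. Cache (LRU->MRU): [94 98]
  29. access 60: MISS, evict 94. Cache (LRU->MRU): [98 60]
  30. access 94: MISS, evict 98. Cache (LRU->MRU): [60 94]
  31. access 52: MISS, evict 60. Cache (LRU->MRU): [94 52]
  32. access 52: HIT. Cache (LRU->MRU): [94 52]
  33. access 60: MISS, evict 94. Cache (LRU->MRU): [52 60]
Total: 9 hits, 24 misses, 22 evictions

Answer: 22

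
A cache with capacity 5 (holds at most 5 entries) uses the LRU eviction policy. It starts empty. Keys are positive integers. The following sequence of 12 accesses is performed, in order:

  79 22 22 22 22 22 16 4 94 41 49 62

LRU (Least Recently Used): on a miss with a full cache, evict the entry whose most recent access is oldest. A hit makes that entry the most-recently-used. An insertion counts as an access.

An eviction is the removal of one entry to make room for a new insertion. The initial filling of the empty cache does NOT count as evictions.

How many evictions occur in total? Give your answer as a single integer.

Answer: 3

Derivation:
LRU simulation (capacity=5):
  1. access 79: MISS. Cache (LRU->MRU): [79]
  2. access 22: MISS. Cache (LRU->MRU): [79 22]
  3. access 22: HIT. Cache (LRU->MRU): [79 22]
  4. access 22: HIT. Cache (LRU->MRU): [79 22]
  5. access 22: HIT. Cache (LRU->MRU): [79 22]
  6. access 22: HIT. Cache (LRU->MRU): [79 22]
  7. access 16: MISS. Cache (LRU->MRU): [79 22 16]
  8. access 4: MISS. Cache (LRU->MRU): [79 22 16 4]
  9. access 94: MISS. Cache (LRU->MRU): [79 22 16 4 94]
  10. access 41: MISS, evict 79. Cache (LRU->MRU): [22 16 4 94 41]
  11. access 49: MISS, evict 22. Cache (LRU->MRU): [16 4 94 41 49]
  12. access 62: MISS, evict 16. Cache (LRU->MRU): [4 94 41 49 62]
Total: 4 hits, 8 misses, 3 evictions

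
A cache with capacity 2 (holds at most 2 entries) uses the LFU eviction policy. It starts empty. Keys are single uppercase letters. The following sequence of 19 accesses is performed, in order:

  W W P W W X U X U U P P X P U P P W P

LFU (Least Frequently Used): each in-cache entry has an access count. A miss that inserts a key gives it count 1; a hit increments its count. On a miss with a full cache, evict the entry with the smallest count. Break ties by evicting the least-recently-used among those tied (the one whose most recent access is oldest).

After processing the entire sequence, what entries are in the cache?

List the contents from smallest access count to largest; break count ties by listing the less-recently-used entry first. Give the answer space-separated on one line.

Answer: P W

Derivation:
LFU simulation (capacity=2):
  1. access W: MISS. Cache: [W(c=1)]
  2. access W: HIT, count now 2. Cache: [W(c=2)]
  3. access P: MISS. Cache: [P(c=1) W(c=2)]
  4. access W: HIT, count now 3. Cache: [P(c=1) W(c=3)]
  5. access W: HIT, count now 4. Cache: [P(c=1) W(c=4)]
  6. access X: MISS, evict P(c=1). Cache: [X(c=1) W(c=4)]
  7. access U: MISS, evict X(c=1). Cache: [U(c=1) W(c=4)]
  8. access X: MISS, evict U(c=1). Cache: [X(c=1) W(c=4)]
  9. access U: MISS, evict X(c=1). Cache: [U(c=1) W(c=4)]
  10. access U: HIT, count now 2. Cache: [U(c=2) W(c=4)]
  11. access P: MISS, evict U(c=2). Cache: [P(c=1) W(c=4)]
  12. access P: HIT, count now 2. Cache: [P(c=2) W(c=4)]
  13. access X: MISS, evict P(c=2). Cache: [X(c=1) W(c=4)]
  14. access P: MISS, evict X(c=1). Cache: [P(c=1) W(c=4)]
  15. access U: MISS, evict P(c=1). Cache: [U(c=1) W(c=4)]
  16. access P: MISS, evict U(c=1). Cache: [P(c=1) W(c=4)]
  17. access P: HIT, count now 2. Cache: [P(c=2) W(c=4)]
  18. access W: HIT, count now 5. Cache: [P(c=2) W(c=5)]
  19. access P: HIT, count now 3. Cache: [P(c=3) W(c=5)]
Total: 8 hits, 11 misses, 9 evictions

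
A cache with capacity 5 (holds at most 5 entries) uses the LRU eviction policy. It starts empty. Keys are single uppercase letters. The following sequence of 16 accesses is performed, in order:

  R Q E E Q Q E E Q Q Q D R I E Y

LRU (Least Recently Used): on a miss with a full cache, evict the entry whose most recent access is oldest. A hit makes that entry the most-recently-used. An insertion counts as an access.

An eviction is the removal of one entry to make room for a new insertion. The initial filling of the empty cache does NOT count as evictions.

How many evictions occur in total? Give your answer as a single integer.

LRU simulation (capacity=5):
  1. access R: MISS. Cache (LRU->MRU): [R]
  2. access Q: MISS. Cache (LRU->MRU): [R Q]
  3. access E: MISS. Cache (LRU->MRU): [R Q E]
  4. access E: HIT. Cache (LRU->MRU): [R Q E]
  5. access Q: HIT. Cache (LRU->MRU): [R E Q]
  6. access Q: HIT. Cache (LRU->MRU): [R E Q]
  7. access E: HIT. Cache (LRU->MRU): [R Q E]
  8. access E: HIT. Cache (LRU->MRU): [R Q E]
  9. access Q: HIT. Cache (LRU->MRU): [R E Q]
  10. access Q: HIT. Cache (LRU->MRU): [R E Q]
  11. access Q: HIT. Cache (LRU->MRU): [R E Q]
  12. access D: MISS. Cache (LRU->MRU): [R E Q D]
  13. access R: HIT. Cache (LRU->MRU): [E Q D R]
  14. access I: MISS. Cache (LRU->MRU): [E Q D R I]
  15. access E: HIT. Cache (LRU->MRU): [Q D R I E]
  16. access Y: MISS, evict Q. Cache (LRU->MRU): [D R I E Y]
Total: 10 hits, 6 misses, 1 evictions

Answer: 1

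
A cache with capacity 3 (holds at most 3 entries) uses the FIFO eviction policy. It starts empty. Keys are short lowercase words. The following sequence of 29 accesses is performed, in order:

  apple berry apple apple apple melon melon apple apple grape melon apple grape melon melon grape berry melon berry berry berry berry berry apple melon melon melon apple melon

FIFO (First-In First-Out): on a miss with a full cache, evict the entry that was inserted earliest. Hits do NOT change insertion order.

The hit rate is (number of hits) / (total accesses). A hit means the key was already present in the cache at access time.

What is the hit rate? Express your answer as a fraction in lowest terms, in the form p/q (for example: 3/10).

FIFO simulation (capacity=3):
  1. access apple: MISS. Cache (old->new): [apple]
  2. access berry: MISS. Cache (old->new): [apple berry]
  3. access apple: HIT. Cache (old->new): [apple berry]
  4. access apple: HIT. Cache (old->new): [apple berry]
  5. access apple: HIT. Cache (old->new): [apple berry]
  6. access melon: MISS. Cache (old->new): [apple berry melon]
  7. access melon: HIT. Cache (old->new): [apple berry melon]
  8. access apple: HIT. Cache (old->new): [apple berry melon]
  9. access apple: HIT. Cache (old->new): [apple berry melon]
  10. access grape: MISS, evict apple. Cache (old->new): [berry melon grape]
  11. access melon: HIT. Cache (old->new): [berry melon grape]
  12. access apple: MISS, evict berry. Cache (old->new): [melon grape apple]
  13. access grape: HIT. Cache (old->new): [melon grape apple]
  14. access melon: HIT. Cache (old->new): [melon grape apple]
  15. access melon: HIT. Cache (old->new): [melon grape apple]
  16. access grape: HIT. Cache (old->new): [melon grape apple]
  17. access berry: MISS, evict melon. Cache (old->new): [grape apple berry]
  18. access melon: MISS, evict grape. Cache (old->new): [apple berry melon]
  19. access berry: HIT. Cache (old->new): [apple berry melon]
  20. access berry: HIT. Cache (old->new): [apple berry melon]
  21. access berry: HIT. Cache (old->new): [apple berry melon]
  22. access berry: HIT. Cache (old->new): [apple berry melon]
  23. access berry: HIT. Cache (old->new): [apple berry melon]
  24. access apple: HIT. Cache (old->new): [apple berry melon]
  25. access melon: HIT. Cache (old->new): [apple berry melon]
  26. access melon: HIT. Cache (old->new): [apple berry melon]
  27. access melon: HIT. Cache (old->new): [apple berry melon]
  28. access apple: HIT. Cache (old->new): [apple berry melon]
  29. access melon: HIT. Cache (old->new): [apple berry melon]
Total: 22 hits, 7 misses, 4 evictions

Hit rate = 22/29

Answer: 22/29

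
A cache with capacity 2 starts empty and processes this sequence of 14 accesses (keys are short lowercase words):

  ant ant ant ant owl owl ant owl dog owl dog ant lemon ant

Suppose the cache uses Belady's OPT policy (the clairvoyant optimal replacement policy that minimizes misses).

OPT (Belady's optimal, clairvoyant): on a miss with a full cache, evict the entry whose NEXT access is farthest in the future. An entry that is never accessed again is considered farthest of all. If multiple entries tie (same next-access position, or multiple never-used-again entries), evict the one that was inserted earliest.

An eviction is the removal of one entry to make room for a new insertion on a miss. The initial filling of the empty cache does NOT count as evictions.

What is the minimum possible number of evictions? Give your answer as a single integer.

OPT (Belady) simulation (capacity=2):
  1. access ant: MISS. Cache: [ant]
  2. access ant: HIT. Next use of ant: step 3. Cache: [ant]
  3. access ant: HIT. Next use of ant: step 4. Cache: [ant]
  4. access ant: HIT. Next use of ant: step 7. Cache: [ant]
  5. access owl: MISS. Cache: [ant owl]
  6. access owl: HIT. Next use of owl: step 8. Cache: [ant owl]
  7. access ant: HIT. Next use of ant: step 12. Cache: [ant owl]
  8. access owl: HIT. Next use of owl: step 10. Cache: [ant owl]
  9. access dog: MISS, evict ant (next use: step 12). Cache: [owl dog]
  10. access owl: HIT. Next use of owl: never. Cache: [owl dog]
  11. access dog: HIT. Next use of dog: never. Cache: [owl dog]
  12. access ant: MISS, evict owl (next use: never). Cache: [dog ant]
  13. access lemon: MISS, evict dog (next use: never). Cache: [ant lemon]
  14. access ant: HIT. Next use of ant: never. Cache: [ant lemon]
Total: 9 hits, 5 misses, 3 evictions

Answer: 3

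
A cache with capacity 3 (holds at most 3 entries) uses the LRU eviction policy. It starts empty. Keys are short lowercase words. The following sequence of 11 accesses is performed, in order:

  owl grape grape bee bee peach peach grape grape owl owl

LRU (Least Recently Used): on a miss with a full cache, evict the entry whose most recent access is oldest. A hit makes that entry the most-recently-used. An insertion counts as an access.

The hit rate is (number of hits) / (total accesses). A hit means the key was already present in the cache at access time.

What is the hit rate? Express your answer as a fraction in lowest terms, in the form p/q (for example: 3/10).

Answer: 6/11

Derivation:
LRU simulation (capacity=3):
  1. access owl: MISS. Cache (LRU->MRU): [owl]
  2. access grape: MISS. Cache (LRU->MRU): [owl grape]
  3. access grape: HIT. Cache (LRU->MRU): [owl grape]
  4. access bee: MISS. Cache (LRU->MRU): [owl grape bee]
  5. access bee: HIT. Cache (LRU->MRU): [owl grape bee]
  6. access peach: MISS, evict owl. Cache (LRU->MRU): [grape bee peach]
  7. access peach: HIT. Cache (LRU->MRU): [grape bee peach]
  8. access grape: HIT. Cache (LRU->MRU): [bee peach grape]
  9. access grape: HIT. Cache (LRU->MRU): [bee peach grape]
  10. access owl: MISS, evict bee. Cache (LRU->MRU): [peach grape owl]
  11. access owl: HIT. Cache (LRU->MRU): [peach grape owl]
Total: 6 hits, 5 misses, 2 evictions

Hit rate = 6/11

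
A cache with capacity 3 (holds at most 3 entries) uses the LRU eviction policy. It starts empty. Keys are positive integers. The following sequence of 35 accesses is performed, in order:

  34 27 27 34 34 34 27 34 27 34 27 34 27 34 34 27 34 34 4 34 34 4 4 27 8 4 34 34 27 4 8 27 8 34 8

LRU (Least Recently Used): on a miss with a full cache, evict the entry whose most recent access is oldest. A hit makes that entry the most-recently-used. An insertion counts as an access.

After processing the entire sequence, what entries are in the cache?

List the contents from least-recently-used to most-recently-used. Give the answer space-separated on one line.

Answer: 27 34 8

Derivation:
LRU simulation (capacity=3):
  1. access 34: MISS. Cache (LRU->MRU): [34]
  2. access 27: MISS. Cache (LRU->MRU): [34 27]
  3. access 27: HIT. Cache (LRU->MRU): [34 27]
  4. access 34: HIT. Cache (LRU->MRU): [27 34]
  5. access 34: HIT. Cache (LRU->MRU): [27 34]
  6. access 34: HIT. Cache (LRU->MRU): [27 34]
  7. access 27: HIT. Cache (LRU->MRU): [34 27]
  8. access 34: HIT. Cache (LRU->MRU): [27 34]
  9. access 27: HIT. Cache (LRU->MRU): [34 27]
  10. access 34: HIT. Cache (LRU->MRU): [27 34]
  11. access 27: HIT. Cache (LRU->MRU): [34 27]
  12. access 34: HIT. Cache (LRU->MRU): [27 34]
  13. access 27: HIT. Cache (LRU->MRU): [34 27]
  14. access 34: HIT. Cache (LRU->MRU): [27 34]
  15. access 34: HIT. Cache (LRU->MRU): [27 34]
  16. access 27: HIT. Cache (LRU->MRU): [34 27]
  17. access 34: HIT. Cache (LRU->MRU): [27 34]
  18. access 34: HIT. Cache (LRU->MRU): [27 34]
  19. access 4: MISS. Cache (LRU->MRU): [27 34 4]
  20. access 34: HIT. Cache (LRU->MRU): [27 4 34]
  21. access 34: HIT. Cache (LRU->MRU): [27 4 34]
  22. access 4: HIT. Cache (LRU->MRU): [27 34 4]
  23. access 4: HIT. Cache (LRU->MRU): [27 34 4]
  24. access 27: HIT. Cache (LRU->MRU): [34 4 27]
  25. access 8: MISS, evict 34. Cache (LRU->MRU): [4 27 8]
  26. access 4: HIT. Cache (LRU->MRU): [27 8 4]
  27. access 34: MISS, evict 27. Cache (LRU->MRU): [8 4 34]
  28. access 34: HIT. Cache (LRU->MRU): [8 4 34]
  29. access 27: MISS, evict 8. Cache (LRU->MRU): [4 34 27]
  30. access 4: HIT. Cache (LRU->MRU): [34 27 4]
  31. access 8: MISS, evict 34. Cache (LRU->MRU): [27 4 8]
  32. access 27: HIT. Cache (LRU->MRU): [4 8 27]
  33. access 8: HIT. Cache (LRU->MRU): [4 27 8]
  34. access 34: MISS, evict 4. Cache (LRU->MRU): [27 8 34]
  35. access 8: HIT. Cache (LRU->MRU): [27 34 8]
Total: 27 hits, 8 misses, 5 evictions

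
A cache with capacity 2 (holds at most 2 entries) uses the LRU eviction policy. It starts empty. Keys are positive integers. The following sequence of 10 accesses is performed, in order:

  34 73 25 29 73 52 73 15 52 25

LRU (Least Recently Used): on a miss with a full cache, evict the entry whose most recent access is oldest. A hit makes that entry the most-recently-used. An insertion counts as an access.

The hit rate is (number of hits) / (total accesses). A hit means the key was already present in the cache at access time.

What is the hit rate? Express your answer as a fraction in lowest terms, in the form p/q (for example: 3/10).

LRU simulation (capacity=2):
  1. access 34: MISS. Cache (LRU->MRU): [34]
  2. access 73: MISS. Cache (LRU->MRU): [34 73]
  3. access 25: MISS, evict 34. Cache (LRU->MRU): [73 25]
  4. access 29: MISS, evict 73. Cache (LRU->MRU): [25 29]
  5. access 73: MISS, evict 25. Cache (LRU->MRU): [29 73]
  6. access 52: MISS, evict 29. Cache (LRU->MRU): [73 52]
  7. access 73: HIT. Cache (LRU->MRU): [52 73]
  8. access 15: MISS, evict 52. Cache (LRU->MRU): [73 15]
  9. access 52: MISS, evict 73. Cache (LRU->MRU): [15 52]
  10. access 25: MISS, evict 15. Cache (LRU->MRU): [52 25]
Total: 1 hits, 9 misses, 7 evictions

Hit rate = 1/10

Answer: 1/10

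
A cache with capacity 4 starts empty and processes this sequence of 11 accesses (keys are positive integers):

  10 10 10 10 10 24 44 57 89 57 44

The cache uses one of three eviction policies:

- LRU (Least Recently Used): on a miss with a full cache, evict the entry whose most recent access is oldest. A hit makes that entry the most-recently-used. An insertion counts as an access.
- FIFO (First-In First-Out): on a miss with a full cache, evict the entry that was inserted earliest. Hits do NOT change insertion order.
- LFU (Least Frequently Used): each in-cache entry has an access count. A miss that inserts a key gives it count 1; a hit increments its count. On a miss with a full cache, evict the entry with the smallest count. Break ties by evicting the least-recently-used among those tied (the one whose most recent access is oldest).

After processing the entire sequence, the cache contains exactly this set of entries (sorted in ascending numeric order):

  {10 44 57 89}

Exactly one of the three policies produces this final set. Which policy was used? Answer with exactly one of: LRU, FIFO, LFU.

Simulating under each policy and comparing final sets:
  LRU: final set = {24 44 57 89} -> differs
  FIFO: final set = {24 44 57 89} -> differs
  LFU: final set = {10 44 57 89} -> MATCHES target
Only LFU produces the target set.

Answer: LFU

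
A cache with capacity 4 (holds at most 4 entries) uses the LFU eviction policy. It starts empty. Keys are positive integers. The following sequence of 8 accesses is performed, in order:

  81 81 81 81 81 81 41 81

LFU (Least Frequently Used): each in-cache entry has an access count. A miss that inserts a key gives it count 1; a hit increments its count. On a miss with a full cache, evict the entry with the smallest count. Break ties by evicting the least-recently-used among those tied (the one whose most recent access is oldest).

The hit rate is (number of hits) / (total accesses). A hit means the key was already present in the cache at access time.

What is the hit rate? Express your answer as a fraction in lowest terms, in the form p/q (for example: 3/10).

LFU simulation (capacity=4):
  1. access 81: MISS. Cache: [81(c=1)]
  2. access 81: HIT, count now 2. Cache: [81(c=2)]
  3. access 81: HIT, count now 3. Cache: [81(c=3)]
  4. access 81: HIT, count now 4. Cache: [81(c=4)]
  5. access 81: HIT, count now 5. Cache: [81(c=5)]
  6. access 81: HIT, count now 6. Cache: [81(c=6)]
  7. access 41: MISS. Cache: [41(c=1) 81(c=6)]
  8. access 81: HIT, count now 7. Cache: [41(c=1) 81(c=7)]
Total: 6 hits, 2 misses, 0 evictions

Hit rate = 6/8 = 3/4

Answer: 3/4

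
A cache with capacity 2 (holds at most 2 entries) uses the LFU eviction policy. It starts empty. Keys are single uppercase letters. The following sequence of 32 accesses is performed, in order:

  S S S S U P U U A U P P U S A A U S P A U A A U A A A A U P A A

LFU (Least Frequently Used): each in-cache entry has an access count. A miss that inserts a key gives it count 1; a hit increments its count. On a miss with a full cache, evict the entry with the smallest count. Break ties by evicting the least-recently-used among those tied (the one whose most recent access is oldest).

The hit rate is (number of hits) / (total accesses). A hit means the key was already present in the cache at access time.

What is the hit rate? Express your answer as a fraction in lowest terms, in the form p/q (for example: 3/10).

Answer: 13/32

Derivation:
LFU simulation (capacity=2):
  1. access S: MISS. Cache: [S(c=1)]
  2. access S: HIT, count now 2. Cache: [S(c=2)]
  3. access S: HIT, count now 3. Cache: [S(c=3)]
  4. access S: HIT, count now 4. Cache: [S(c=4)]
  5. access U: MISS. Cache: [U(c=1) S(c=4)]
  6. access P: MISS, evict U(c=1). Cache: [P(c=1) S(c=4)]
  7. access U: MISS, evict P(c=1). Cache: [U(c=1) S(c=4)]
  8. access U: HIT, count now 2. Cache: [U(c=2) S(c=4)]
  9. access A: MISS, evict U(c=2). Cache: [A(c=1) S(c=4)]
  10. access U: MISS, evict A(c=1). Cache: [U(c=1) S(c=4)]
  11. access P: MISS, evict U(c=1). Cache: [P(c=1) S(c=4)]
  12. access P: HIT, count now 2. Cache: [P(c=2) S(c=4)]
  13. access U: MISS, evict P(c=2). Cache: [U(c=1) S(c=4)]
  14. access S: HIT, count now 5. Cache: [U(c=1) S(c=5)]
  15. access A: MISS, evict U(c=1). Cache: [A(c=1) S(c=5)]
  16. access A: HIT, count now 2. Cache: [A(c=2) S(c=5)]
  17. access U: MISS, evict A(c=2). Cache: [U(c=1) S(c=5)]
  18. access S: HIT, count now 6. Cache: [U(c=1) S(c=6)]
  19. access P: MISS, evict U(c=1). Cache: [P(c=1) S(c=6)]
  20. access A: MISS, evict P(c=1). Cache: [A(c=1) S(c=6)]
  21. access U: MISS, evict A(c=1). Cache: [U(c=1) S(c=6)]
  22. access A: MISS, evict U(c=1). Cache: [A(c=1) S(c=6)]
  23. access A: HIT, count now 2. Cache: [A(c=2) S(c=6)]
  24. access U: MISS, evict A(c=2). Cache: [U(c=1) S(c=6)]
  25. access A: MISS, evict U(c=1). Cache: [A(c=1) S(c=6)]
  26. access A: HIT, count now 2. Cache: [A(c=2) S(c=6)]
  27. access A: HIT, count now 3. Cache: [A(c=3) S(c=6)]
  28. access A: HIT, count now 4. Cache: [A(c=4) S(c=6)]
  29. access U: MISS, evict A(c=4). Cache: [U(c=1) S(c=6)]
  30. access P: MISS, evict U(c=1). Cache: [P(c=1) S(c=6)]
  31. access A: MISS, evict P(c=1). Cache: [A(c=1) S(c=6)]
  32. access A: HIT, count now 2. Cache: [A(c=2) S(c=6)]
Total: 13 hits, 19 misses, 17 evictions

Hit rate = 13/32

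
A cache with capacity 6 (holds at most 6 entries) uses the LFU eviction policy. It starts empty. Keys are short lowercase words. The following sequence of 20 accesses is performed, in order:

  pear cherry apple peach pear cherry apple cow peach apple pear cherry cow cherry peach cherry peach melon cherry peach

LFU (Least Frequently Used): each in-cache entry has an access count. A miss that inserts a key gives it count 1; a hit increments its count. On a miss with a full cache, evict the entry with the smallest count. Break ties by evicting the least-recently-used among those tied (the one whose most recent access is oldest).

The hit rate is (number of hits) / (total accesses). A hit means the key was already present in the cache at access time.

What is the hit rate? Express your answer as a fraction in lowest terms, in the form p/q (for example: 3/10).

LFU simulation (capacity=6):
  1. access pear: MISS. Cache: [pear(c=1)]
  2. access cherry: MISS. Cache: [pear(c=1) cherry(c=1)]
  3. access apple: MISS. Cache: [pear(c=1) cherry(c=1) apple(c=1)]
  4. access peach: MISS. Cache: [pear(c=1) cherry(c=1) apple(c=1) peach(c=1)]
  5. access pear: HIT, count now 2. Cache: [cherry(c=1) apple(c=1) peach(c=1) pear(c=2)]
  6. access cherry: HIT, count now 2. Cache: [apple(c=1) peach(c=1) pear(c=2) cherry(c=2)]
  7. access apple: HIT, count now 2. Cache: [peach(c=1) pear(c=2) cherry(c=2) apple(c=2)]
  8. access cow: MISS. Cache: [peach(c=1) cow(c=1) pear(c=2) cherry(c=2) apple(c=2)]
  9. access peach: HIT, count now 2. Cache: [cow(c=1) pear(c=2) cherry(c=2) apple(c=2) peach(c=2)]
  10. access apple: HIT, count now 3. Cache: [cow(c=1) pear(c=2) cherry(c=2) peach(c=2) apple(c=3)]
  11. access pear: HIT, count now 3. Cache: [cow(c=1) cherry(c=2) peach(c=2) apple(c=3) pear(c=3)]
  12. access cherry: HIT, count now 3. Cache: [cow(c=1) peach(c=2) apple(c=3) pear(c=3) cherry(c=3)]
  13. access cow: HIT, count now 2. Cache: [peach(c=2) cow(c=2) apple(c=3) pear(c=3) cherry(c=3)]
  14. access cherry: HIT, count now 4. Cache: [peach(c=2) cow(c=2) apple(c=3) pear(c=3) cherry(c=4)]
  15. access peach: HIT, count now 3. Cache: [cow(c=2) apple(c=3) pear(c=3) peach(c=3) cherry(c=4)]
  16. access cherry: HIT, count now 5. Cache: [cow(c=2) apple(c=3) pear(c=3) peach(c=3) cherry(c=5)]
  17. access peach: HIT, count now 4. Cache: [cow(c=2) apple(c=3) pear(c=3) peach(c=4) cherry(c=5)]
  18. access melon: MISS. Cache: [melon(c=1) cow(c=2) apple(c=3) pear(c=3) peach(c=4) cherry(c=5)]
  19. access cherry: HIT, count now 6. Cache: [melon(c=1) cow(c=2) apple(c=3) pear(c=3) peach(c=4) cherry(c=6)]
  20. access peach: HIT, count now 5. Cache: [melon(c=1) cow(c=2) apple(c=3) pear(c=3) peach(c=5) cherry(c=6)]
Total: 14 hits, 6 misses, 0 evictions

Hit rate = 14/20 = 7/10

Answer: 7/10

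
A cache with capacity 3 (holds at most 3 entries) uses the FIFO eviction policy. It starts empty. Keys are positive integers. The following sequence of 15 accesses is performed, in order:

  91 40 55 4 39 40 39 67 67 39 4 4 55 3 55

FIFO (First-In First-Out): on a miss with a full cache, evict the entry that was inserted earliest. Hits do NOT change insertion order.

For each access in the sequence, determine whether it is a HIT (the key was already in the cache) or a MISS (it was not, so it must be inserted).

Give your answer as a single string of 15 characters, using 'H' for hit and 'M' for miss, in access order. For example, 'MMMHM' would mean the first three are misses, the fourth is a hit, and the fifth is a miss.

FIFO simulation (capacity=3):
  1. access 91: MISS. Cache (old->new): [91]
  2. access 40: MISS. Cache (old->new): [91 40]
  3. access 55: MISS. Cache (old->new): [91 40 55]
  4. access 4: MISS, evict 91. Cache (old->new): [40 55 4]
  5. access 39: MISS, evict 40. Cache (old->new): [55 4 39]
  6. access 40: MISS, evict 55. Cache (old->new): [4 39 40]
  7. access 39: HIT. Cache (old->new): [4 39 40]
  8. access 67: MISS, evict 4. Cache (old->new): [39 40 67]
  9. access 67: HIT. Cache (old->new): [39 40 67]
  10. access 39: HIT. Cache (old->new): [39 40 67]
  11. access 4: MISS, evict 39. Cache (old->new): [40 67 4]
  12. access 4: HIT. Cache (old->new): [40 67 4]
  13. access 55: MISS, evict 40. Cache (old->new): [67 4 55]
  14. access 3: MISS, evict 67. Cache (old->new): [4 55 3]
  15. access 55: HIT. Cache (old->new): [4 55 3]
Total: 5 hits, 10 misses, 7 evictions

Answer: MMMMMMHMHHMHMMH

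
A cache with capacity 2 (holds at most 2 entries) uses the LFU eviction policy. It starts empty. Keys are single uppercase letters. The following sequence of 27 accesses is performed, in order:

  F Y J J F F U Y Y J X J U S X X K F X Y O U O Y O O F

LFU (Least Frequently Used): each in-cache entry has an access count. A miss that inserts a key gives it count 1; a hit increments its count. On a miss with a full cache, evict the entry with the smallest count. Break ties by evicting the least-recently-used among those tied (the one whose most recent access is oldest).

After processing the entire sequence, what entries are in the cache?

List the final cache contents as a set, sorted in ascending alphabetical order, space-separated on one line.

Answer: F X

Derivation:
LFU simulation (capacity=2):
  1. access F: MISS. Cache: [F(c=1)]
  2. access Y: MISS. Cache: [F(c=1) Y(c=1)]
  3. access J: MISS, evict F(c=1). Cache: [Y(c=1) J(c=1)]
  4. access J: HIT, count now 2. Cache: [Y(c=1) J(c=2)]
  5. access F: MISS, evict Y(c=1). Cache: [F(c=1) J(c=2)]
  6. access F: HIT, count now 2. Cache: [J(c=2) F(c=2)]
  7. access U: MISS, evict J(c=2). Cache: [U(c=1) F(c=2)]
  8. access Y: MISS, evict U(c=1). Cache: [Y(c=1) F(c=2)]
  9. access Y: HIT, count now 2. Cache: [F(c=2) Y(c=2)]
  10. access J: MISS, evict F(c=2). Cache: [J(c=1) Y(c=2)]
  11. access X: MISS, evict J(c=1). Cache: [X(c=1) Y(c=2)]
  12. access J: MISS, evict X(c=1). Cache: [J(c=1) Y(c=2)]
  13. access U: MISS, evict J(c=1). Cache: [U(c=1) Y(c=2)]
  14. access S: MISS, evict U(c=1). Cache: [S(c=1) Y(c=2)]
  15. access X: MISS, evict S(c=1). Cache: [X(c=1) Y(c=2)]
  16. access X: HIT, count now 2. Cache: [Y(c=2) X(c=2)]
  17. access K: MISS, evict Y(c=2). Cache: [K(c=1) X(c=2)]
  18. access F: MISS, evict K(c=1). Cache: [F(c=1) X(c=2)]
  19. access X: HIT, count now 3. Cache: [F(c=1) X(c=3)]
  20. access Y: MISS, evict F(c=1). Cache: [Y(c=1) X(c=3)]
  21. access O: MISS, evict Y(c=1). Cache: [O(c=1) X(c=3)]
  22. access U: MISS, evict O(c=1). Cache: [U(c=1) X(c=3)]
  23. access O: MISS, evict U(c=1). Cache: [O(c=1) X(c=3)]
  24. access Y: MISS, evict O(c=1). Cache: [Y(c=1) X(c=3)]
  25. access O: MISS, evict Y(c=1). Cache: [O(c=1) X(c=3)]
  26. access O: HIT, count now 2. Cache: [O(c=2) X(c=3)]
  27. access F: MISS, evict O(c=2). Cache: [F(c=1) X(c=3)]
Total: 6 hits, 21 misses, 19 evictions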